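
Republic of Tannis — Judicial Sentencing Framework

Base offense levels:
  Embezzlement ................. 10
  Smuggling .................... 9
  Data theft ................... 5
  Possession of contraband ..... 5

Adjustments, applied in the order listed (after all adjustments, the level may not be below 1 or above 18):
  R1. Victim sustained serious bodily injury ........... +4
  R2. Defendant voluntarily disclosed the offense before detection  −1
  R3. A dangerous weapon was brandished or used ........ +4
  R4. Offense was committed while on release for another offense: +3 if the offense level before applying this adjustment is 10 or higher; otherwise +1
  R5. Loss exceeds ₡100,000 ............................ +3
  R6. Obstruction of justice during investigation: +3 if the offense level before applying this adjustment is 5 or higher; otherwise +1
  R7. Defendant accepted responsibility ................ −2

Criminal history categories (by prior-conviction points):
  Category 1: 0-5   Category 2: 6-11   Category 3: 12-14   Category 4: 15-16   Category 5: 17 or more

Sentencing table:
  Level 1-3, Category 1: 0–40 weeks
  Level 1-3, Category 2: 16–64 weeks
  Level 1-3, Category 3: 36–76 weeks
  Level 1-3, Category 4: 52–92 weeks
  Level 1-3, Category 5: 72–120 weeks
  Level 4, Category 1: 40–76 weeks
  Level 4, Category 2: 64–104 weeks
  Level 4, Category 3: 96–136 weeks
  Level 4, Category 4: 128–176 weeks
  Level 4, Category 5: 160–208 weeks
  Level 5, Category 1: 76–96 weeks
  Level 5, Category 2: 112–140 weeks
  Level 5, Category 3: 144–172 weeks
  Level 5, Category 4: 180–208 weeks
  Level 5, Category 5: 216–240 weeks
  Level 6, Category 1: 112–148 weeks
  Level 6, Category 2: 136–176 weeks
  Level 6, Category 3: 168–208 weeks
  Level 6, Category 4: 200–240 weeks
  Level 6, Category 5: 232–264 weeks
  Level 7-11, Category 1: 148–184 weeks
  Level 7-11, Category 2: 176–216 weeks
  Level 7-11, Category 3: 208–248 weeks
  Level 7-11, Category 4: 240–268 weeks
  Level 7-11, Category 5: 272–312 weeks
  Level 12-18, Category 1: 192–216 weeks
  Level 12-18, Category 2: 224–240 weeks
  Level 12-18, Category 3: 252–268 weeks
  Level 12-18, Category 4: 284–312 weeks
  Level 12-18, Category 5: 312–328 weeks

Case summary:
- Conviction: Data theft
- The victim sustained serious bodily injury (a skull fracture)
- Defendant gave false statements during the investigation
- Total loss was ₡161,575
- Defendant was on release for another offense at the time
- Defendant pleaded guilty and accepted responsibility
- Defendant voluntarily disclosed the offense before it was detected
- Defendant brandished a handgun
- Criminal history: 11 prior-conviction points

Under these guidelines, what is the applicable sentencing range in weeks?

Base offense level for data theft: 5.
R1 applies: 5 + 4 = 9.
R2 applies: 9 − 1 = 8.
R3 applies: 8 + 4 = 12.
R4 applies (level before this adjustment is 12 ≥ 10, so +3): 12 + 3 = 15.
R5 applies: 15 + 3 = 18.
R6 applies (level before this adjustment is 18 ≥ 5, so +3): 18 + 3 = 21.
R7 applies: 21 − 2 = 19.
Level 19 exceeds the maximum of 18; capped at 18.
Final offense level: 18.
Criminal history: 11 prior points → Category 2 (6-11).
Level 18 falls in the 12-18 band.
Grid: Level 12-18 × Category 2 = 224-240 weeks.

224-240 weeks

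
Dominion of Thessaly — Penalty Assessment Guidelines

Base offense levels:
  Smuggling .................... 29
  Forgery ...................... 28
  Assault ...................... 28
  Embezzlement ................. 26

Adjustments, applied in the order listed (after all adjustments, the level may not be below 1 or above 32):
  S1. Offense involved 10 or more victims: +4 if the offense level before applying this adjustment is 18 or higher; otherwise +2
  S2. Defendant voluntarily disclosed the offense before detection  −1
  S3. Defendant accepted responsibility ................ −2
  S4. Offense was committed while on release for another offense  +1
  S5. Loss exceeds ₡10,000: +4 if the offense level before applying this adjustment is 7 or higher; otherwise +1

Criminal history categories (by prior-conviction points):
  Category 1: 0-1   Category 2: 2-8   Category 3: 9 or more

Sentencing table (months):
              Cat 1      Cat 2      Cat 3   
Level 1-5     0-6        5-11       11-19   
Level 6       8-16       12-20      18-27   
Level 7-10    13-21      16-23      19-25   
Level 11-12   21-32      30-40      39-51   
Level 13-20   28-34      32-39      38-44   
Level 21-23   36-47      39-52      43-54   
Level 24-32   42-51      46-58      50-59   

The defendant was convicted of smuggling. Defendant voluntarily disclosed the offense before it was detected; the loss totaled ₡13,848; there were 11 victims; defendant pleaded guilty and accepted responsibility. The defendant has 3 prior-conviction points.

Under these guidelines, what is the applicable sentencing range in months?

Base offense level for smuggling: 29.
S1 applies (level before this adjustment is 29 ≥ 18, so +4): 29 + 4 = 33.
S2 applies: 33 − 1 = 32.
S3 applies: 32 − 2 = 30.
S4 does not apply.
S5 applies (level before this adjustment is 30 ≥ 7, so +4): 30 + 4 = 34.
Level 34 exceeds the maximum of 32; capped at 32.
Final offense level: 32.
Criminal history: 3 prior points → Category 2 (2-8).
Level 32 falls in the 24-32 band.
Grid: Level 24-32 × Category 2 = 46-58 months.

46-58 months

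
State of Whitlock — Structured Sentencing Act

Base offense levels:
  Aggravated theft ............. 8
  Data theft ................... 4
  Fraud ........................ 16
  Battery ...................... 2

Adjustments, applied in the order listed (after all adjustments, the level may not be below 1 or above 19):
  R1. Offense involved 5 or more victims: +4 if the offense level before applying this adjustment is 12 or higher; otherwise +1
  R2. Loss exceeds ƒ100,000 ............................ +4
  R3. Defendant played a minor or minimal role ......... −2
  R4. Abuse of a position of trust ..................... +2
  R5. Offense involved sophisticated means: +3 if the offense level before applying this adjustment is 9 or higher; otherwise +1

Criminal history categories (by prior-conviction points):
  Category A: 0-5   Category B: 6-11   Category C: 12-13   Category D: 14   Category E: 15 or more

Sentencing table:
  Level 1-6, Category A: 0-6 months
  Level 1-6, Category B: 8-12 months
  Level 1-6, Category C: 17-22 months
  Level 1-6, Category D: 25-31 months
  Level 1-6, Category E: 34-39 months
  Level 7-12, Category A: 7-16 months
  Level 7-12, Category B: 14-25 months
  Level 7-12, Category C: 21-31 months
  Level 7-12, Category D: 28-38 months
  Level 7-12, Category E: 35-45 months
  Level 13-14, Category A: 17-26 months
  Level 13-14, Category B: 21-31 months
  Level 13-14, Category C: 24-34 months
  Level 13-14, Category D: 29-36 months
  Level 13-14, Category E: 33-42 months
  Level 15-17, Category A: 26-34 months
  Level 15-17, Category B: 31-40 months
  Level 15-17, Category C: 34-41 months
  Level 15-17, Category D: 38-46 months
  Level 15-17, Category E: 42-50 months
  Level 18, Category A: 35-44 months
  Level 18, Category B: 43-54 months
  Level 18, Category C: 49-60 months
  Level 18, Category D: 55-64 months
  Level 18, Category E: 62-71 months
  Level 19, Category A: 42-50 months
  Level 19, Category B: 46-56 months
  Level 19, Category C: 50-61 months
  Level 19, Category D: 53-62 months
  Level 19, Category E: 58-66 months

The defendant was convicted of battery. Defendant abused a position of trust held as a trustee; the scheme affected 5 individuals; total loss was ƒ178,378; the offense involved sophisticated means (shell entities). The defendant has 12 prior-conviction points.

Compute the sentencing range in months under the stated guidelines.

Base offense level for battery: 2.
R1 applies (level before this adjustment is 2 < 12, so +1): 2 + 1 = 3.
R2 applies: 3 + 4 = 7.
R4 applies: 7 + 2 = 9.
R5 applies (level before this adjustment is 9 ≥ 9, so +3): 9 + 3 = 12.
Final offense level: 12.
Criminal history: 12 prior points → Category C (12-13).
Level 12 falls in the 7-12 band.
Grid: Level 7-12 × Category C = 21-31 months.

21-31 months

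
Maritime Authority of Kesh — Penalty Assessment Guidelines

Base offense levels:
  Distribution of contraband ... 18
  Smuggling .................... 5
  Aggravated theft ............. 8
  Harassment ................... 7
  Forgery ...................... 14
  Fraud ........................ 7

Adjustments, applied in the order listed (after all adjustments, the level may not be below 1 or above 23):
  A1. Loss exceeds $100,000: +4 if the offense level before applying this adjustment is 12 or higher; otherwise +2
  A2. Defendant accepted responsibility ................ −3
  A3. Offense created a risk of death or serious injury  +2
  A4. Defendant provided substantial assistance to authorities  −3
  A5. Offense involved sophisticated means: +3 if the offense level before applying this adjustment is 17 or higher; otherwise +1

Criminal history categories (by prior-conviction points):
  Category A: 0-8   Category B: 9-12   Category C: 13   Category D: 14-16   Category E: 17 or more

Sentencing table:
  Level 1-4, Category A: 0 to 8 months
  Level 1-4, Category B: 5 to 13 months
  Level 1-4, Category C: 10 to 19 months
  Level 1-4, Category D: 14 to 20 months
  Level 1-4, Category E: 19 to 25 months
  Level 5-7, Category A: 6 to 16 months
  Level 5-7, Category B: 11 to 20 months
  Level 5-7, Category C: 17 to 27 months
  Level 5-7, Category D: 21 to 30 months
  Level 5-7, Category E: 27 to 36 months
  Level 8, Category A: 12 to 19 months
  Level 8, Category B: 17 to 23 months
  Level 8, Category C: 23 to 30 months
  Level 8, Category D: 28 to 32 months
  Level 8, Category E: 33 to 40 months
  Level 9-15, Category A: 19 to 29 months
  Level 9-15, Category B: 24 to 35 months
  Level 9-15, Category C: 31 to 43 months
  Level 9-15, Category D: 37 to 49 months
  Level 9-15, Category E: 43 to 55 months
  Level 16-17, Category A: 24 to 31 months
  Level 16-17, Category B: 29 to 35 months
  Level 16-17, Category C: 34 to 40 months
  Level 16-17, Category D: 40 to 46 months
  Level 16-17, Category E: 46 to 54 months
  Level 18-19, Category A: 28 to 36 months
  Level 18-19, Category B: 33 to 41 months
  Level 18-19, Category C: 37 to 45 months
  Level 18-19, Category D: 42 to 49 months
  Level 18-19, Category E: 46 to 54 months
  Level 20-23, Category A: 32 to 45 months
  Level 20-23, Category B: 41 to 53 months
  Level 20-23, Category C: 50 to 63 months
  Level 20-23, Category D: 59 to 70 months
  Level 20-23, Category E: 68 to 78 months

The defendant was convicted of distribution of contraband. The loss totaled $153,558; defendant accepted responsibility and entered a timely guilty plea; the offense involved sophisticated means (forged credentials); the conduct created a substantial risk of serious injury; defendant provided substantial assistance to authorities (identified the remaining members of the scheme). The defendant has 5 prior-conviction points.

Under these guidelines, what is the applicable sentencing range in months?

32-45 months

Base offense level for distribution of contraband: 18.
A1 applies (level before this adjustment is 18 ≥ 12, so +4): 18 + 4 = 22.
A2 applies: 22 − 3 = 19.
A3 applies: 19 + 2 = 21.
A4 applies: 21 − 3 = 18.
A5 applies (level before this adjustment is 18 ≥ 17, so +3): 18 + 3 = 21.
Final offense level: 21.
Criminal history: 5 prior points → Category A (0-8).
Level 21 falls in the 20-23 band.
Grid: Level 20-23 × Category A = 32-45 months.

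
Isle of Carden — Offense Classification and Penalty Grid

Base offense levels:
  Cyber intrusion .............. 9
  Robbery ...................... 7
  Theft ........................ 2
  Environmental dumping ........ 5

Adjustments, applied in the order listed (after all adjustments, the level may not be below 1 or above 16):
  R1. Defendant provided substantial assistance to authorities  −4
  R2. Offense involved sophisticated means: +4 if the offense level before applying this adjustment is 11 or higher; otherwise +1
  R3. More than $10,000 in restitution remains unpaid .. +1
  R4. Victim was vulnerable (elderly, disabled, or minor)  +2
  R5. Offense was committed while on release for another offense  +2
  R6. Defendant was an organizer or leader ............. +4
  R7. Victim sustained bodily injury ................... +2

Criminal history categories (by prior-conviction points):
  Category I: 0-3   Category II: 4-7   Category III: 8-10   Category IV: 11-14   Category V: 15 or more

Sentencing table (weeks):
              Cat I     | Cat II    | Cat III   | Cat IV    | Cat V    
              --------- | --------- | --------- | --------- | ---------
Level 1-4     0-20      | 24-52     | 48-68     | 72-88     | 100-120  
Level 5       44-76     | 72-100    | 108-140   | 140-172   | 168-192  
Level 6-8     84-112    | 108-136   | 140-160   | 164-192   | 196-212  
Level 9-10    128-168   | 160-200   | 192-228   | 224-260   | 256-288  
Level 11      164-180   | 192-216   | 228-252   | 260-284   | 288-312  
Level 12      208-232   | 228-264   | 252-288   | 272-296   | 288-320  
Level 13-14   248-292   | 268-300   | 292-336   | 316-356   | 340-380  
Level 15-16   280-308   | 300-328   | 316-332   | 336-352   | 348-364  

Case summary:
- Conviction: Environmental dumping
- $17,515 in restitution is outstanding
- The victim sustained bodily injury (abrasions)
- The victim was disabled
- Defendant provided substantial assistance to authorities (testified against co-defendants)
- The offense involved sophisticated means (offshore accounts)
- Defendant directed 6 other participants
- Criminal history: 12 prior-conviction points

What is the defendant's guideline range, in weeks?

260-284 weeks

Base offense level for environmental dumping: 5.
R1 applies: 5 − 4 = 1.
R2 applies (level before this adjustment is 1 < 11, so +1): 1 + 1 = 2.
R3 applies: 2 + 1 = 3.
R4 applies: 3 + 2 = 5.
R6 applies: 5 + 4 = 9.
R7 applies: 9 + 2 = 11.
Final offense level: 11.
Criminal history: 12 prior points → Category IV (11-14).
Level 11 falls in the 11 band.
Grid: Level 11 × Category IV = 260-284 weeks.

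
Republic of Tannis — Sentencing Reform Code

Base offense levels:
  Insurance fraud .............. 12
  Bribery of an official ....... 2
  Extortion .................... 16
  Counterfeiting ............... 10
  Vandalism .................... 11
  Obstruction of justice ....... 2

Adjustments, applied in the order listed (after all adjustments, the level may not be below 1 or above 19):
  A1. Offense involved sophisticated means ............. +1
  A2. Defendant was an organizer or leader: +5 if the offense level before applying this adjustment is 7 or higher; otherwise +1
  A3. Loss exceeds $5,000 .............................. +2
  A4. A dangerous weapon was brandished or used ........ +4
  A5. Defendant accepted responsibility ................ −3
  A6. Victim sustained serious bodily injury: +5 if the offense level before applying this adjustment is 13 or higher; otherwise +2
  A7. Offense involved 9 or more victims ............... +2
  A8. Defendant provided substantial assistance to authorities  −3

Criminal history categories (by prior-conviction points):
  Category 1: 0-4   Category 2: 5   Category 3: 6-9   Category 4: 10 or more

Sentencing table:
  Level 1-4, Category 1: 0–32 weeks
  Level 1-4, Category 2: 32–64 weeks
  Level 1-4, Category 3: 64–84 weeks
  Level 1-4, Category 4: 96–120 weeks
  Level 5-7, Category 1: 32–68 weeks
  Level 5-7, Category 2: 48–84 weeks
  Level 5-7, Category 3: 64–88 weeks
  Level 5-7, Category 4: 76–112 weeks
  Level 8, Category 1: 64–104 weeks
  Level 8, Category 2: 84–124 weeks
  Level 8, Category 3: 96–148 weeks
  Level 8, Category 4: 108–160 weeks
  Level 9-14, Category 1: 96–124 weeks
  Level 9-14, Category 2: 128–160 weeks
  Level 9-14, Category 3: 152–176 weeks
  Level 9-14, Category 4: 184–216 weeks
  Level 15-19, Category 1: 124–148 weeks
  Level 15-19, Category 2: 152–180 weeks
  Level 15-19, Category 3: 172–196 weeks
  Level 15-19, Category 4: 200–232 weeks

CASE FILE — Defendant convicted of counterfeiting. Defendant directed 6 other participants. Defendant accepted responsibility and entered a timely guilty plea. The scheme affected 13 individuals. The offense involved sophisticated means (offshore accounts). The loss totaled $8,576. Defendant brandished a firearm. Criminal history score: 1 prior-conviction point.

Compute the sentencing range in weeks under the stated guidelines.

124-148 weeks

Base offense level for counterfeiting: 10.
A1 applies: 10 + 1 = 11.
A2 applies (level before this adjustment is 11 ≥ 7, so +5): 11 + 5 = 16.
A3 applies: 16 + 2 = 18.
A4 applies: 18 + 4 = 22.
A5 applies: 22 − 3 = 19.
A7 applies: 19 + 2 = 21.
Level 21 exceeds the maximum of 19; capped at 19.
Final offense level: 19.
Criminal history: 1 prior point → Category 1 (0-4).
Level 19 falls in the 15-19 band.
Grid: Level 15-19 × Category 1 = 124-148 weeks.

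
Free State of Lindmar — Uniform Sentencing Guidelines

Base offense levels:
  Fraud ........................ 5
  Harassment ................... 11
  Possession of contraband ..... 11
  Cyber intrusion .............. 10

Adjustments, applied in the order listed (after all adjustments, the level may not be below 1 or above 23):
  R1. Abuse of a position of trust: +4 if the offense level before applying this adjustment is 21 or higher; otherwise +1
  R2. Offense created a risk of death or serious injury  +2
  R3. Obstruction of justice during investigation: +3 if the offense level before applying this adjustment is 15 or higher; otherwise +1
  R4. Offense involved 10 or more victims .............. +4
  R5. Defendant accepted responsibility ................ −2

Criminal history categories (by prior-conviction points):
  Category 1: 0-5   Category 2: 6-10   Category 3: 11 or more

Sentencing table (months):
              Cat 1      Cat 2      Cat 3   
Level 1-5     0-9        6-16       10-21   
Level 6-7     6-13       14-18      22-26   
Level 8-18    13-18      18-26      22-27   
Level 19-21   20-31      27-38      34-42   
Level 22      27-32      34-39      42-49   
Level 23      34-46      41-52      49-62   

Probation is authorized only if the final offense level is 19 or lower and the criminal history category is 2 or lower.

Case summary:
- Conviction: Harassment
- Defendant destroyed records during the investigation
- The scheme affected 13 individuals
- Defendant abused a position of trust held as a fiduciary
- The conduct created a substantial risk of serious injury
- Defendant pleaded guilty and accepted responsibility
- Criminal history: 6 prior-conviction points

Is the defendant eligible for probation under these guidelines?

Base offense level for harassment: 11.
R1 applies (level before this adjustment is 11 < 21, so +1): 11 + 1 = 12.
R2 applies: 12 + 2 = 14.
R3 applies (level before this adjustment is 14 < 15, so +1): 14 + 1 = 15.
R4 applies: 15 + 4 = 19.
R5 applies: 19 − 2 = 17.
Final offense level: 17.
Criminal history: 6 prior points → Category 2 (6-10).
Level 17 falls in the 8-18 band.
Grid: Level 8-18 × Category 2 = 18-26 months.
Probation check: level 17 ≤ 19 and category 2 ≤ 2 → eligible.

Yes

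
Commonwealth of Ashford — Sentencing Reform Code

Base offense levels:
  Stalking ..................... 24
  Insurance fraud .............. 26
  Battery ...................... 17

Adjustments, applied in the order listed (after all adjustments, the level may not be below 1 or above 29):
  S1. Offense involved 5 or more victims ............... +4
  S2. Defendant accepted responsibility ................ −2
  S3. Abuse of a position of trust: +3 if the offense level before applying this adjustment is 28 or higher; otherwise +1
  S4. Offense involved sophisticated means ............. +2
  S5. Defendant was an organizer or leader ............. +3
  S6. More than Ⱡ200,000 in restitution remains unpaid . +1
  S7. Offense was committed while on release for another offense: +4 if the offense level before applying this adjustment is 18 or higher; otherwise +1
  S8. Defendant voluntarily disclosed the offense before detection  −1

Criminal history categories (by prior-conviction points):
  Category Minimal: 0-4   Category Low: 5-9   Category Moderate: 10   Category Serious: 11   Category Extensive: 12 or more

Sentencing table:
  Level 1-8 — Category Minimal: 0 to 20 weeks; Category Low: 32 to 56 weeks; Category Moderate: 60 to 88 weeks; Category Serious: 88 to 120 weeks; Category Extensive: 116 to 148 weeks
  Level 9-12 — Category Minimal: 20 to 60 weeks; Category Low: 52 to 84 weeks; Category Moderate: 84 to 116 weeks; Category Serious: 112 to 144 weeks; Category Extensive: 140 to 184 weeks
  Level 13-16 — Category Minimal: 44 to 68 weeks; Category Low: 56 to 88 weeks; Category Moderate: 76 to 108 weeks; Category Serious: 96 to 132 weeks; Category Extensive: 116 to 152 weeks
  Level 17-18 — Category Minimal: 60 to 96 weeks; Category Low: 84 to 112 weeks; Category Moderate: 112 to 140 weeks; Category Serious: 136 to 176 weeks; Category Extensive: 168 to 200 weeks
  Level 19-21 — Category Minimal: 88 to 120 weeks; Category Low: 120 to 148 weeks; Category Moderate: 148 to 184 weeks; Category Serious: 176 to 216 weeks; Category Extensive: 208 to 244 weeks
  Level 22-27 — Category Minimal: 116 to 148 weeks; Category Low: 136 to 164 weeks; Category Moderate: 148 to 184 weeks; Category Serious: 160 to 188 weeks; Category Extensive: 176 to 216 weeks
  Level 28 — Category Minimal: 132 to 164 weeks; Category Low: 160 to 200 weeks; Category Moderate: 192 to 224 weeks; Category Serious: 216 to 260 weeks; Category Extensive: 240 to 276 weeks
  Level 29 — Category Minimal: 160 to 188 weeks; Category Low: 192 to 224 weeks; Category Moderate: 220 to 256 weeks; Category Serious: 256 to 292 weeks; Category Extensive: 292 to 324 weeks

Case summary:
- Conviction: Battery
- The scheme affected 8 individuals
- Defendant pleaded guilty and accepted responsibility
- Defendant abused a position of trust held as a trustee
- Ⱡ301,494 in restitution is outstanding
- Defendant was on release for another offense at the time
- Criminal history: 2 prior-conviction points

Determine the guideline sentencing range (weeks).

116-148 weeks

Base offense level for battery: 17.
S1 applies: 17 + 4 = 21.
S2 applies: 21 − 2 = 19.
S3 applies (level before this adjustment is 19 < 28, so +1): 19 + 1 = 20.
S6 applies: 20 + 1 = 21.
S7 applies (level before this adjustment is 21 ≥ 18, so +4): 21 + 4 = 25.
Final offense level: 25.
Criminal history: 2 prior points → Category Minimal (0-4).
Level 25 falls in the 22-27 band.
Grid: Level 22-27 × Category Minimal = 116-148 weeks.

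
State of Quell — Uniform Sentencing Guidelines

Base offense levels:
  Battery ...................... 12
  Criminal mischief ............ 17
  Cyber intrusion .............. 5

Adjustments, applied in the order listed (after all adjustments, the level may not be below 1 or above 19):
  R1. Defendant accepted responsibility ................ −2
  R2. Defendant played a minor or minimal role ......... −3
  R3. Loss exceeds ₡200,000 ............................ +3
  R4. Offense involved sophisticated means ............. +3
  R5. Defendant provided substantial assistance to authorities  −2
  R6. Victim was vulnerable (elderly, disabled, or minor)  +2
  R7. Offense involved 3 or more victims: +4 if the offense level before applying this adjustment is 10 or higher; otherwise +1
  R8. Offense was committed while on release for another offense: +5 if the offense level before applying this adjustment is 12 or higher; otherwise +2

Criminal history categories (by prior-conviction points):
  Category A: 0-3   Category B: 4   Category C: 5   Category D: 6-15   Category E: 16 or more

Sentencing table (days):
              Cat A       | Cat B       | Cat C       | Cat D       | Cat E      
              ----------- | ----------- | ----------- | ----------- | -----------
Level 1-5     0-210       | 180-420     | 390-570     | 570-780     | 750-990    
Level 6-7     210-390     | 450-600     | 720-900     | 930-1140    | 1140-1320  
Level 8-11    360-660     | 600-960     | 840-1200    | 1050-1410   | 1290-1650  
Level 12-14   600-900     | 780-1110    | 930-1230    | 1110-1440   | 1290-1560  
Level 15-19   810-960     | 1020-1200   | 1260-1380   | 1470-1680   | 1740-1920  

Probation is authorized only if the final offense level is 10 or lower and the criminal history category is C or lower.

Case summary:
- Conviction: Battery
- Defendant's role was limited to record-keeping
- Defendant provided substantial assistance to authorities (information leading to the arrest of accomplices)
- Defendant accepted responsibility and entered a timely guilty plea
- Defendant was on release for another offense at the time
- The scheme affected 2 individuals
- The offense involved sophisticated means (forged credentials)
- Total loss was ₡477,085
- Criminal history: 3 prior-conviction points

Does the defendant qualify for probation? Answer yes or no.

Base offense level for battery: 12.
R1 applies: 12 − 2 = 10.
R2 applies: 10 − 3 = 7.
R3 applies: 7 + 3 = 10.
R4 applies: 10 + 3 = 13.
R5 applies: 13 − 2 = 11.
R7 does not apply.
R8 applies (level before this adjustment is 11 < 12, so +2): 11 + 2 = 13.
Final offense level: 13.
Criminal history: 3 prior points → Category A (0-3).
Level 13 falls in the 12-14 band.
Grid: Level 12-14 × Category A = 600-900 days.
Probation check: level 13 > 10 and category A ≤ C → not eligible.

No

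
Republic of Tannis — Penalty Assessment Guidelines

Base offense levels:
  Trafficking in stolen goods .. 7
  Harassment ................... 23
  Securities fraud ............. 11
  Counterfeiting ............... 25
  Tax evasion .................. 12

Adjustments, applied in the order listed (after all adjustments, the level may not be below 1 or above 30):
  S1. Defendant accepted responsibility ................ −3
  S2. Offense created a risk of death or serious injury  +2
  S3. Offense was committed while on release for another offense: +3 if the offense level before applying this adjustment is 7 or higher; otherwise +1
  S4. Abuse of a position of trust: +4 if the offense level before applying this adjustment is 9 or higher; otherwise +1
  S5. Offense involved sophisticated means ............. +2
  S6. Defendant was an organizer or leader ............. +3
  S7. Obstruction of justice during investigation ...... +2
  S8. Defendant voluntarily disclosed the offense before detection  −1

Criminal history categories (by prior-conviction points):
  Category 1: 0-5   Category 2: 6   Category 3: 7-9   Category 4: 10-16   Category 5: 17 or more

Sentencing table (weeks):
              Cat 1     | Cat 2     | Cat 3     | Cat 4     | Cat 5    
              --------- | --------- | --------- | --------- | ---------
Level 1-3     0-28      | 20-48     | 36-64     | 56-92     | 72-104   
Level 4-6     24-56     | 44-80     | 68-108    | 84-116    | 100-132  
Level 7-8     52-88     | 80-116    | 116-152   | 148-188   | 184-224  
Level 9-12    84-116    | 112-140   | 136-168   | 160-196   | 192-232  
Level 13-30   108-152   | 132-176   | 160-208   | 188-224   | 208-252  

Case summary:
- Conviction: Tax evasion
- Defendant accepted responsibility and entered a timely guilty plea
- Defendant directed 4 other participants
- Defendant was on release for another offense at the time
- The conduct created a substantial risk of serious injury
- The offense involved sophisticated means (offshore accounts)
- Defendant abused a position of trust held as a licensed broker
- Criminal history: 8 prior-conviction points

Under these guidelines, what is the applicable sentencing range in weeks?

Base offense level for tax evasion: 12.
S1 applies: 12 − 3 = 9.
S2 applies: 9 + 2 = 11.
S3 applies (level before this adjustment is 11 ≥ 7, so +3): 11 + 3 = 14.
S4 applies (level before this adjustment is 14 ≥ 9, so +4): 14 + 4 = 18.
S5 applies: 18 + 2 = 20.
S6 applies: 20 + 3 = 23.
S7 does not apply.
Final offense level: 23.
Criminal history: 8 prior points → Category 3 (7-9).
Level 23 falls in the 13-30 band.
Grid: Level 13-30 × Category 3 = 160-208 weeks.

160-208 weeks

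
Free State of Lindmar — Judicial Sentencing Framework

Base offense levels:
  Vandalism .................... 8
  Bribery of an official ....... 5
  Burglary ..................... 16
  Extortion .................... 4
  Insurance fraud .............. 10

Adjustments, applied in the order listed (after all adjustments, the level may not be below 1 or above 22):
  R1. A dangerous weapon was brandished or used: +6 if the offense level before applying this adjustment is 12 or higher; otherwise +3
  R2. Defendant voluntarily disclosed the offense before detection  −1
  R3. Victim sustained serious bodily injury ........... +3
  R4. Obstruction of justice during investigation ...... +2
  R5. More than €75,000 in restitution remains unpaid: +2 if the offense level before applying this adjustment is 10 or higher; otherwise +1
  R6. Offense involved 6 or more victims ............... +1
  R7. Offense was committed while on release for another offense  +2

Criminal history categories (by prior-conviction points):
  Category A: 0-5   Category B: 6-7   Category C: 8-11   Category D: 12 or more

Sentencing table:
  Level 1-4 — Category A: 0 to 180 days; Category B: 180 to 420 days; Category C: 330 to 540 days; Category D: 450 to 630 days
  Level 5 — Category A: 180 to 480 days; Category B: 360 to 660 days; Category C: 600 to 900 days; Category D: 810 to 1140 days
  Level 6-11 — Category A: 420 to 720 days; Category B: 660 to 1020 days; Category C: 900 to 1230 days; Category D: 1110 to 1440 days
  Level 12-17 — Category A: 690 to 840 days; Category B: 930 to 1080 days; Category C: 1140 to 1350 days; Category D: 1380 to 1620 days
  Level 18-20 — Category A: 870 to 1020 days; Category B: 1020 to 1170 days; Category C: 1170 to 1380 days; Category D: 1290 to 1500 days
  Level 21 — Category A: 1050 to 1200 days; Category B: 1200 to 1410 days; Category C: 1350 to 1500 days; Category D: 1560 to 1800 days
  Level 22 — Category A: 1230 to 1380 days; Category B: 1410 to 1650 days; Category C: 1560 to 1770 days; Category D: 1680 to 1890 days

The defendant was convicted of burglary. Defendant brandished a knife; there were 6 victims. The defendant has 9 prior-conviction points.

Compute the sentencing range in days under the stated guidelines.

1560-1770 days

Base offense level for burglary: 16.
R1 applies (level before this adjustment is 16 ≥ 12, so +6): 16 + 6 = 22.
R2 does not apply.
R4 does not apply.
R6 applies: 22 + 1 = 23.
R7 does not apply.
Level 23 exceeds the maximum of 22; capped at 22.
Final offense level: 22.
Criminal history: 9 prior points → Category C (8-11).
Level 22 falls in the 22 band.
Grid: Level 22 × Category C = 1560-1770 days.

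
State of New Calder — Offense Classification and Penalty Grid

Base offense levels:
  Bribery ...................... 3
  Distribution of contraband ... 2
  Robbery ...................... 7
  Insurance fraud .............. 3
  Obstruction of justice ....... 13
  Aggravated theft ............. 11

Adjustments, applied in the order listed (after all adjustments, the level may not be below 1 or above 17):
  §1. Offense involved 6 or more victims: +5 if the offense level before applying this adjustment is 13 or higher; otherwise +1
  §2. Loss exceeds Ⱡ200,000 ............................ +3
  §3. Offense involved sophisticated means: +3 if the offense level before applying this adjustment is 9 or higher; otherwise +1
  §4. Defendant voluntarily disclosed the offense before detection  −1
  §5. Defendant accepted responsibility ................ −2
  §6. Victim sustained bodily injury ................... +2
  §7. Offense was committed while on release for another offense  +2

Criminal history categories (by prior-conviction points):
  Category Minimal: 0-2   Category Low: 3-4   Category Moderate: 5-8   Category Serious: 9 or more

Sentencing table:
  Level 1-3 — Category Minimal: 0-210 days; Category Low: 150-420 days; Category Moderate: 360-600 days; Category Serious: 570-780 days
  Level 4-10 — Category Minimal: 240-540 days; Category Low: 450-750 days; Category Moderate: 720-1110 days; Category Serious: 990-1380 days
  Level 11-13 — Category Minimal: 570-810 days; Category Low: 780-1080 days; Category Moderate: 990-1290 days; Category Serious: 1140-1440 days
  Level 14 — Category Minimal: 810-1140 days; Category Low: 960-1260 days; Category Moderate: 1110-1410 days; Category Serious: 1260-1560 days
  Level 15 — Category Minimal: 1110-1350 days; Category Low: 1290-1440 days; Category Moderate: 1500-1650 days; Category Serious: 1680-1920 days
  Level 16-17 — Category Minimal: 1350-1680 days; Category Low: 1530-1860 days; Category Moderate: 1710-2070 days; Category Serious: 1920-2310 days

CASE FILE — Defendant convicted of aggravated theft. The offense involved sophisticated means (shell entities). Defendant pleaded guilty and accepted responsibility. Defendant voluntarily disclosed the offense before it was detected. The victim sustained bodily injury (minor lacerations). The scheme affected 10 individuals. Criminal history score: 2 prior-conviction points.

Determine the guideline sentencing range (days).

Base offense level for aggravated theft: 11.
§1 applies (level before this adjustment is 11 < 13, so +1): 11 + 1 = 12.
§3 applies (level before this adjustment is 12 ≥ 9, so +3): 12 + 3 = 15.
§4 applies: 15 − 1 = 14.
§5 applies: 14 − 2 = 12.
§6 applies: 12 + 2 = 14.
§7 does not apply.
Final offense level: 14.
Criminal history: 2 prior points → Category Minimal (0-2).
Level 14 falls in the 14 band.
Grid: Level 14 × Category Minimal = 810-1140 days.

810-1140 days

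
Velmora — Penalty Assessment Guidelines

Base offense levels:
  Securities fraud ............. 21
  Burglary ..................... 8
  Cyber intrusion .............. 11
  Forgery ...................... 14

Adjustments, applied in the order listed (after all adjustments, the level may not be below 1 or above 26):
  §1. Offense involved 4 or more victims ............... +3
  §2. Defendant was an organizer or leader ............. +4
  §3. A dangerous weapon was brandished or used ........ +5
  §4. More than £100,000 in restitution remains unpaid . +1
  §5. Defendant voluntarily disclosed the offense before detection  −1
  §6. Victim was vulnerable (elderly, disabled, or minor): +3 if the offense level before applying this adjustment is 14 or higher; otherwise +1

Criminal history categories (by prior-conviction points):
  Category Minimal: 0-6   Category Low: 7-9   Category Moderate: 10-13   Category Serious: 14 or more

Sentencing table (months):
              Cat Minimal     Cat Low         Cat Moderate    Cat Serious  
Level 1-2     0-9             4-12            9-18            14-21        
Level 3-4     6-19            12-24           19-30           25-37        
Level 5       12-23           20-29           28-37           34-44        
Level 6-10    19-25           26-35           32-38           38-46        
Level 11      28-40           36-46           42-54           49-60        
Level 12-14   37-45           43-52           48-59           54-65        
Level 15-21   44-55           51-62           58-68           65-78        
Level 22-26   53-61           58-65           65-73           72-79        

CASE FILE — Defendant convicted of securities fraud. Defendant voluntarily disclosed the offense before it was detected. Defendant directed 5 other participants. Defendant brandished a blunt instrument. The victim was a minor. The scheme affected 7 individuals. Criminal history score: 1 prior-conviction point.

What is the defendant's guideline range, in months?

Base offense level for securities fraud: 21.
§1 applies: 21 + 3 = 24.
§2 applies: 24 + 4 = 28.
§3 applies: 28 + 5 = 33.
§4 does not apply.
§5 applies: 33 − 1 = 32.
§6 applies (level before this adjustment is 32 ≥ 14, so +3): 32 + 3 = 35.
Level 35 exceeds the maximum of 26; capped at 26.
Final offense level: 26.
Criminal history: 1 prior point → Category Minimal (0-6).
Level 26 falls in the 22-26 band.
Grid: Level 22-26 × Category Minimal = 53-61 months.

53-61 months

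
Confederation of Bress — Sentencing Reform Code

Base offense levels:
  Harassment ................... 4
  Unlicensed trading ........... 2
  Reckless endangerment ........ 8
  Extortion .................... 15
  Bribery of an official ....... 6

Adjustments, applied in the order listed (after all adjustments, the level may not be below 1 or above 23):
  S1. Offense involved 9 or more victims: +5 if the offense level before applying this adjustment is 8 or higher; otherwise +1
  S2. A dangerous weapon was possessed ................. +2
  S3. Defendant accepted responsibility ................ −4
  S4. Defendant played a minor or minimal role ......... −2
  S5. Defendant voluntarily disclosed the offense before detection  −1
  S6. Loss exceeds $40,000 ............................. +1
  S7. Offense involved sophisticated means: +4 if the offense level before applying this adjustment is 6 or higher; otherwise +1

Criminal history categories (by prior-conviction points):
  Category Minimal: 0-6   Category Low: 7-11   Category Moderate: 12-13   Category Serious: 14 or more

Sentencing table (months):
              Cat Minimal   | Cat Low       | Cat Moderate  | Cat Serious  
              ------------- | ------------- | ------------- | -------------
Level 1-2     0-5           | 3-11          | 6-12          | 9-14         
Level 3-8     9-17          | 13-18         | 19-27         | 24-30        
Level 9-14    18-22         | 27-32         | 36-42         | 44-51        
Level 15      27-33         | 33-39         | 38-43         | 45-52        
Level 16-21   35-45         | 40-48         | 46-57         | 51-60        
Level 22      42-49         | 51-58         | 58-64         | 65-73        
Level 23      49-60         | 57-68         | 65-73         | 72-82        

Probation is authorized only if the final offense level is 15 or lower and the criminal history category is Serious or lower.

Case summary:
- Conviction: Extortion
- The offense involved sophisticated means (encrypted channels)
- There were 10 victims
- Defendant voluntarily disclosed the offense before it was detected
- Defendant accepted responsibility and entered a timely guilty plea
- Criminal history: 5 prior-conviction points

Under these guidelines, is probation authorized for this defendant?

No

Base offense level for extortion: 15.
S1 applies (level before this adjustment is 15 ≥ 8, so +5): 15 + 5 = 20.
S3 applies: 20 − 4 = 16.
S5 applies: 16 − 1 = 15.
S7 applies (level before this adjustment is 15 ≥ 6, so +4): 15 + 4 = 19.
Final offense level: 19.
Criminal history: 5 prior points → Category Minimal (0-6).
Level 19 falls in the 16-21 band.
Grid: Level 16-21 × Category Minimal = 35-45 months.
Probation check: level 19 > 15 and category Minimal ≤ Serious → not eligible.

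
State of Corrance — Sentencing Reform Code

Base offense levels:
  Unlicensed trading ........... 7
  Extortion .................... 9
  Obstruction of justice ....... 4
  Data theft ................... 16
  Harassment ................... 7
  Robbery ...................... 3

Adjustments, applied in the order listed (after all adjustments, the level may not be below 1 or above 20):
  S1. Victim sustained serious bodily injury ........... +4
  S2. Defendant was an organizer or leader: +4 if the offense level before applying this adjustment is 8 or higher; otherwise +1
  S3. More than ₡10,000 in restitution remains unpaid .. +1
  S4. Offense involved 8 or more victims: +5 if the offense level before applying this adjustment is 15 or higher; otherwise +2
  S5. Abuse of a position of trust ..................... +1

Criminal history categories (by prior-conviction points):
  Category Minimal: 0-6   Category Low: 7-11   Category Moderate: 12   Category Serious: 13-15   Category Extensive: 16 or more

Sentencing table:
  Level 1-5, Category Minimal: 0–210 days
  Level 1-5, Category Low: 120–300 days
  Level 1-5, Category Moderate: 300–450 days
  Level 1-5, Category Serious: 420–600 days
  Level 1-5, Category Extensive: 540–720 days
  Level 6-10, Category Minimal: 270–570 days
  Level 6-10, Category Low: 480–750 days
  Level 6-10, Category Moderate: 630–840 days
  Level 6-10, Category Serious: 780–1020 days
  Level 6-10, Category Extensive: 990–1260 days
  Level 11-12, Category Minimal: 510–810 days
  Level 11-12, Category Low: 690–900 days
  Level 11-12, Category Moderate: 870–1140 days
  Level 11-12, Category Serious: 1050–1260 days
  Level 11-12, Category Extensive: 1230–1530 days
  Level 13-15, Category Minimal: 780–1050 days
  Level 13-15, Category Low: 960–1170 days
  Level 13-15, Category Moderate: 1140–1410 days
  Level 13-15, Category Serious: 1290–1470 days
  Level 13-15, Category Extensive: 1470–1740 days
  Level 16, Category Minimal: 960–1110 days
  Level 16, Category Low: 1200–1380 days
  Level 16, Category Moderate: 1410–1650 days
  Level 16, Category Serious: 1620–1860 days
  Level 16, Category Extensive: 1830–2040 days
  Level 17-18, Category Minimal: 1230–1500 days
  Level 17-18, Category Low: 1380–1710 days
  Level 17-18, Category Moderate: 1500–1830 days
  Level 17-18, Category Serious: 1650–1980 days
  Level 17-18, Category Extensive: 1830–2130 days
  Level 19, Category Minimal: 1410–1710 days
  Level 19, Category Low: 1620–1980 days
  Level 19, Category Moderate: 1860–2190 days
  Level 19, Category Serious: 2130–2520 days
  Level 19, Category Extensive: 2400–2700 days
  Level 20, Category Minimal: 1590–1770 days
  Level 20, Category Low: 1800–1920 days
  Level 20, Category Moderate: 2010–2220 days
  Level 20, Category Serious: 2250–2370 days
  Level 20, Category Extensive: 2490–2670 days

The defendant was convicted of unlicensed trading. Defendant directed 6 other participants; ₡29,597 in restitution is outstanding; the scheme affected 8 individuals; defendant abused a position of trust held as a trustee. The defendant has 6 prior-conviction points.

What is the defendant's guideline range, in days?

510-810 days

Base offense level for unlicensed trading: 7.
S1 does not apply.
S2 applies (level before this adjustment is 7 < 8, so +1): 7 + 1 = 8.
S3 applies: 8 + 1 = 9.
S4 applies (level before this adjustment is 9 < 15, so +2): 9 + 2 = 11.
S5 applies: 11 + 1 = 12.
Final offense level: 12.
Criminal history: 6 prior points → Category Minimal (0-6).
Level 12 falls in the 11-12 band.
Grid: Level 11-12 × Category Minimal = 510-810 days.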